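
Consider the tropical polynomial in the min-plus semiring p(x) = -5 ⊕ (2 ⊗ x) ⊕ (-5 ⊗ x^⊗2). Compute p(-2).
p(-2) = -9

A tropical monomial a ⊗ x^⊗i evaluates to a + i · x. Evaluating each term at x = -2:
  Term 0 contributes -5 + 0 · -2 = -5
  Term 1 contributes 2 + 1 · -2 = 0
  Term 2 contributes -5 + 2 · -2 = -9
p(-2) = ⊕ of these = min[-5, 0, -9] = -9.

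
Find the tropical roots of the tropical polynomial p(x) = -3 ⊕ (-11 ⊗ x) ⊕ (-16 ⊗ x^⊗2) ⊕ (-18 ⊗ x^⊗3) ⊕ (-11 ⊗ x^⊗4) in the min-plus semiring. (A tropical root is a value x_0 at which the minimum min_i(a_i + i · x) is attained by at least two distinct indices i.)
Roots: {-7, 2, 5, 8}

Each tropical root is a break point of the lower envelope of the lines y = a_i + i · x (there are 5 lines, with slopes 0, 1, ..., 4). Only the lines that attain the minimum somewhere contribute to roots; other lines are dominated. Here the surviving (envelope) indices are i = 4, i = 3, i = 2, i = 1, i = 0.
Intersections between consecutive envelope lines give the roots: for adjacent envelope indices i < j the intersection is x = (a_i − a_j) / (j − i). Reading off the sorted break points: {-7, 2, 5, 8}.
Verification: at each break x_0, at least two indices attain the minimum of min_i(a_i + i · x_0).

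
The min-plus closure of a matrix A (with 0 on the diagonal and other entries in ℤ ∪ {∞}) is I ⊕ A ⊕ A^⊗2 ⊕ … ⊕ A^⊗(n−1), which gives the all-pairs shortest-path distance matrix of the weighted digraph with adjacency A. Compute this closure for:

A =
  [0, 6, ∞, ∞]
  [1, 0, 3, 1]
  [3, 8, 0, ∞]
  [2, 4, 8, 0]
Closure =
  [0, 6, 9, 7]
  [1, 0, 3, 1]
  [3, 8, 0, 9]
  [2, 4, 7, 0]

This is the Floyd-Warshall all-pairs shortest-path computation. For each intermediate vertex k = 0, 1, …, 3, update dist[i][j] ← min(dist[i][j], dist[i][k] + dist[k][j]). The final matrix gives, for each (i, j), the minimum total weight of any directed path from i to j (possibly empty when i = j).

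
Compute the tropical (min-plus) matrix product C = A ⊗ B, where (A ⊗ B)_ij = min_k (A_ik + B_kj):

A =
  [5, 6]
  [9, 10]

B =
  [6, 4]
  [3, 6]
A ⊗ B =
  [9, 9]
  [13, 13]

Apply the min-plus product entry-by-entry:
  C[0][0] = min over k of (A[0][0] + B[0][0] = 5 + 6 = 11, A[0][1] + B[1][0] = 6 + 3 = 9) = 9 (attained at k = 1)
  C[0][1] = min over k of (A[0][0] + B[0][1] = 5 + 4 = 9, A[0][1] + B[1][1] = 6 + 6 = 12) = 9 (attained at k = 0)
  C[1][0] = min over k of (A[1][0] + B[0][0] = 9 + 6 = 15, A[1][1] + B[1][0] = 10 + 3 = 13) = 13 (attained at k = 1)
  C[1][1] = min over k of (A[1][0] + B[0][1] = 9 + 4 = 13, A[1][1] + B[1][1] = 10 + 6 = 16) = 13 (attained at k = 0)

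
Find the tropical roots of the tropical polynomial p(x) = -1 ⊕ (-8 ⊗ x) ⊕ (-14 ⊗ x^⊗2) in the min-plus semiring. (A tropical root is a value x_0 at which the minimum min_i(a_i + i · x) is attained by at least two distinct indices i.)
Roots: {6, 7}

Each tropical root is a break point of the lower envelope of the lines y = a_i + i · x (there are 3 lines, with slopes 0, 1, ..., 2). Only the lines that attain the minimum somewhere contribute to roots; other lines are dominated. Here the surviving (envelope) indices are i = 2, i = 1, i = 0.
Intersections between consecutive envelope lines give the roots: for adjacent envelope indices i < j the intersection is x = (a_i − a_j) / (j − i). Reading off the sorted break points: {6, 7}.
Verification: at each break x_0, at least two indices attain the minimum of min_i(a_i + i · x_0).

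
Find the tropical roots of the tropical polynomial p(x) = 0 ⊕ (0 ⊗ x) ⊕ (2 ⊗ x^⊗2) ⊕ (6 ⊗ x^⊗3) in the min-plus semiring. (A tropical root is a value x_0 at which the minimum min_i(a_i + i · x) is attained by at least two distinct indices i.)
Roots: {-4, -2, 0}

Each tropical root is a break point of the lower envelope of the lines y = a_i + i · x (there are 4 lines, with slopes 0, 1, ..., 3). Only the lines that attain the minimum somewhere contribute to roots; other lines are dominated. Here the surviving (envelope) indices are i = 3, i = 2, i = 1, i = 0.
Intersections between consecutive envelope lines give the roots: for adjacent envelope indices i < j the intersection is x = (a_i − a_j) / (j − i). Reading off the sorted break points: {-4, -2, 0}.
Verification: at each break x_0, at least two indices attain the minimum of min_i(a_i + i · x_0).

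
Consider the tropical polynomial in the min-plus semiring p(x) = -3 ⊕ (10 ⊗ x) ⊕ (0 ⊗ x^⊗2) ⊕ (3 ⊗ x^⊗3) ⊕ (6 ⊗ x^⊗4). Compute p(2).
p(2) = -3

A tropical monomial a ⊗ x^⊗i evaluates to a + i · x. Evaluating each term at x = 2:
  Term 0 contributes -3 + 0 · 2 = -3
  Term 1 contributes 10 + 1 · 2 = 12
  Term 2 contributes 0 + 2 · 2 = 4
  Term 3 contributes 3 + 3 · 2 = 9
  Term 4 contributes 6 + 4 · 2 = 14
p(2) = ⊕ of these = min[-3, 12, 4, 9, 14] = -3.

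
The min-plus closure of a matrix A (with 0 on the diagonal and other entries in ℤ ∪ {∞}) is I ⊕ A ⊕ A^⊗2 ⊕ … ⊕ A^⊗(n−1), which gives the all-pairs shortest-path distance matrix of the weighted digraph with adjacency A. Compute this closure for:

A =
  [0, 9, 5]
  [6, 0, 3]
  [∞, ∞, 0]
Closure =
  [0, 9, 5]
  [6, 0, 3]
  [∞, ∞, 0]

This is the Floyd-Warshall all-pairs shortest-path computation. For each intermediate vertex k = 0, 1, …, 2, update dist[i][j] ← min(dist[i][j], dist[i][k] + dist[k][j]). The final matrix gives, for each (i, j), the minimum total weight of any directed path from i to j (possibly empty when i = j).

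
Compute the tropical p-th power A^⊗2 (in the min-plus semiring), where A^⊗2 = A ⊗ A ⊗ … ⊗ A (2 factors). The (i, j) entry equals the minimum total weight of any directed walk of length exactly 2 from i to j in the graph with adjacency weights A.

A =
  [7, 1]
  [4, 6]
A^⊗2 =
  [5, 7]
  [10, 5]

Each entry (A^⊗2)_ij equals the minimum over all length-2 walks i = v_0 → v_1 → … → v_2 = j of Σ_t A[v_t][v_{t+1}]. For example, for (i, j) = (0, 1) we minimise over 2 possible intermediate vertex sequences; the minimum is 7, attained along the walk 0 → 1 → 1.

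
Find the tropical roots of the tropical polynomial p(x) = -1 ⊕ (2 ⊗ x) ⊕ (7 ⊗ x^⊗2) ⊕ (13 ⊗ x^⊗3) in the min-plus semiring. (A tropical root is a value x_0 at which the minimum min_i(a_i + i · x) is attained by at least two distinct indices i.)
Roots: {-6, -5, -3}

Each tropical root is a break point of the lower envelope of the lines y = a_i + i · x (there are 4 lines, with slopes 0, 1, ..., 3). Only the lines that attain the minimum somewhere contribute to roots; other lines are dominated. Here the surviving (envelope) indices are i = 3, i = 2, i = 1, i = 0.
Intersections between consecutive envelope lines give the roots: for adjacent envelope indices i < j the intersection is x = (a_i − a_j) / (j − i). Reading off the sorted break points: {-6, -5, -3}.
Verification: at each break x_0, at least two indices attain the minimum of min_i(a_i + i · x_0).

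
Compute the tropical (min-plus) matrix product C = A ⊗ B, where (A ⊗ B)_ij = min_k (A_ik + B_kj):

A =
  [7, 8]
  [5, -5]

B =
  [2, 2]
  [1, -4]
A ⊗ B =
  [9, 4]
  [-4, -9]

Apply the min-plus product entry-by-entry:
  C[0][0] = min over k of (A[0][0] + B[0][0] = 7 + 2 = 9, A[0][1] + B[1][0] = 8 + 1 = 9) = 9 (attained at k = 0)
  C[0][1] = min over k of (A[0][0] + B[0][1] = 7 + 2 = 9, A[0][1] + B[1][1] = 8 + -4 = 4) = 4 (attained at k = 1)
  C[1][0] = min over k of (A[1][0] + B[0][0] = 5 + 2 = 7, A[1][1] + B[1][0] = -5 + 1 = -4) = -4 (attained at k = 1)
  C[1][1] = min over k of (A[1][0] + B[0][1] = 5 + 2 = 7, A[1][1] + B[1][1] = -5 + -4 = -9) = -9 (attained at k = 1)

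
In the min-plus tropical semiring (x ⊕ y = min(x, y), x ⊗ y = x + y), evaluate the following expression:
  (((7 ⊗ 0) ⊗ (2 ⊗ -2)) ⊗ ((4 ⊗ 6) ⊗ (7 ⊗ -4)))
(((7 ⊗ 0) ⊗ (2 ⊗ -2)) ⊗ ((4 ⊗ 6) ⊗ (7 ⊗ -4))) = 20

Expand innermost to outermost. Recall ⊕ takes the minimum of its arguments and ⊗ takes their sum. Working out the expression (((7 ⊗ 0) ⊗ (2 ⊗ -2)) ⊗ ((4 ⊗ 6) ⊗ (7 ⊗ -4))) gives 20.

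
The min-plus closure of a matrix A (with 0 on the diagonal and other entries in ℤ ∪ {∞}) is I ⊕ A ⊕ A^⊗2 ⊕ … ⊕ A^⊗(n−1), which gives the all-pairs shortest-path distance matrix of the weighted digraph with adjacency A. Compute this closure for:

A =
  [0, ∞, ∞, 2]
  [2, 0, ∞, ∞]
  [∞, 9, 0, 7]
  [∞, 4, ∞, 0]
Closure =
  [0, 6, ∞, 2]
  [2, 0, ∞, 4]
  [11, 9, 0, 7]
  [6, 4, ∞, 0]

This is the Floyd-Warshall all-pairs shortest-path computation. For each intermediate vertex k = 0, 1, …, 3, update dist[i][j] ← min(dist[i][j], dist[i][k] + dist[k][j]). The final matrix gives, for each (i, j), the minimum total weight of any directed path from i to j (possibly empty when i = j).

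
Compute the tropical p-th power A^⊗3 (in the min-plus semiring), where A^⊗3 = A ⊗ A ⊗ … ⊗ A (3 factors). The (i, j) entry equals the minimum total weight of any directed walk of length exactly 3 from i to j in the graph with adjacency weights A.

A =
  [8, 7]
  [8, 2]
A^⊗3 =
  [17, 11]
  [12, 6]

Each entry (A^⊗3)_ij equals the minimum over all length-3 walks i = v_0 → v_1 → … → v_3 = j of Σ_t A[v_t][v_{t+1}]. For example, for (i, j) = (0, 1) we minimise over 4 possible intermediate vertex sequences; the minimum is 11, attained along the walk 0 → 1 → 1 → 1.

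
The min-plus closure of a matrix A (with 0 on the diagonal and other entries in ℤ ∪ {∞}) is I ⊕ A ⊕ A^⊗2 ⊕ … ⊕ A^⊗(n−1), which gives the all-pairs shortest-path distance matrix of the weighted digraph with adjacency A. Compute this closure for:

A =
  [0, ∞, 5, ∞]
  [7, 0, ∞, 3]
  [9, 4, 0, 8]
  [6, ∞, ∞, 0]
Closure =
  [0, 9, 5, 12]
  [7, 0, 12, 3]
  [9, 4, 0, 7]
  [6, 15, 11, 0]

This is the Floyd-Warshall all-pairs shortest-path computation. For each intermediate vertex k = 0, 1, …, 3, update dist[i][j] ← min(dist[i][j], dist[i][k] + dist[k][j]). The final matrix gives, for each (i, j), the minimum total weight of any directed path from i to j (possibly empty when i = j).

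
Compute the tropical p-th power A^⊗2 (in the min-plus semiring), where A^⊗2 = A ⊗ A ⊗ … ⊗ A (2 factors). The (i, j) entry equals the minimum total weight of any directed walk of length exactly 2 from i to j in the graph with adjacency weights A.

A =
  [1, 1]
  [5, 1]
A^⊗2 =
  [2, 2]
  [6, 2]

Each entry (A^⊗2)_ij equals the minimum over all length-2 walks i = v_0 → v_1 → … → v_2 = j of Σ_t A[v_t][v_{t+1}]. For example, for (i, j) = (0, 1) we minimise over 2 possible intermediate vertex sequences; the minimum is 2, attained along the walk 0 → 0 → 1.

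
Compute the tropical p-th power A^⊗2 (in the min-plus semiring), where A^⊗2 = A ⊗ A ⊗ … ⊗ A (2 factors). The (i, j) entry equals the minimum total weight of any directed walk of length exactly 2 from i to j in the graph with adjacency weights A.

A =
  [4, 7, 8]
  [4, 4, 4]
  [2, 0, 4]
A^⊗2 =
  [8, 8, 11]
  [6, 4, 8]
  [4, 4, 4]

Each entry (A^⊗2)_ij equals the minimum over all length-2 walks i = v_0 → v_1 → … → v_2 = j of Σ_t A[v_t][v_{t+1}]. For example, for (i, j) = (0, 2) we minimise over 3 possible intermediate vertex sequences; the minimum is 11, attained along the walk 0 → 1 → 2.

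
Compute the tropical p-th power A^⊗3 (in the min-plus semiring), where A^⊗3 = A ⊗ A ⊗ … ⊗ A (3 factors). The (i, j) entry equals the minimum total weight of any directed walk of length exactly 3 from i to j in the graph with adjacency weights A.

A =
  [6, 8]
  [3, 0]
A^⊗3 =
  [11, 8]
  [3, 0]

Each entry (A^⊗3)_ij equals the minimum over all length-3 walks i = v_0 → v_1 → … → v_3 = j of Σ_t A[v_t][v_{t+1}]. For example, for (i, j) = (0, 1) we minimise over 4 possible intermediate vertex sequences; the minimum is 8, attained along the walk 0 → 1 → 1 → 1.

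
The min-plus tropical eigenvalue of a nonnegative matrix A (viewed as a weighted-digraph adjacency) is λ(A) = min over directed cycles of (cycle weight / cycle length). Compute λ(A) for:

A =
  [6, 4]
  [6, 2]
λ(A) = 2

Enumerate directed cycles and compute their means (weight / length). Sample:
  cycle 0 → 0: weight = 6, length = 1, mean = 6/1 ≈ 6.000
  cycle 1 → 1: weight = 2, length = 1, mean = 2/1 ≈ 2.000
  cycle 0 → 1 → 0: weight = 10, length = 2, mean = 10/2 ≈ 5.000
  cycle 1 → 0 → 1: weight = 10, length = 2, mean = 10/2 ≈ 5.000
Minimum mean = 2.000, attained e.g. along the cycle 1 → 1 with weight 2 and length 1. So λ(A) = 2/1 = 2.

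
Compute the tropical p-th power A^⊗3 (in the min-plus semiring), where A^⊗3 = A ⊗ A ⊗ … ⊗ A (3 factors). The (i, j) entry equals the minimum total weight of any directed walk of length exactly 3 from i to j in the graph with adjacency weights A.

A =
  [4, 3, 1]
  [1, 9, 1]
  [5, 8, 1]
A^⊗3 =
  [7, 7, 3]
  [5, 8, 3]
  [7, 9, 3]

Each entry (A^⊗3)_ij equals the minimum over all length-3 walks i = v_0 → v_1 → … → v_3 = j of Σ_t A[v_t][v_{t+1}]. For example, for (i, j) = (0, 2) we minimise over 9 possible intermediate vertex sequences; the minimum is 3, attained along the walk 0 → 2 → 2 → 2.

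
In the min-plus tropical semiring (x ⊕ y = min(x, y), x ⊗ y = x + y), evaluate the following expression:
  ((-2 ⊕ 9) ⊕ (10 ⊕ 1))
((-2 ⊕ 9) ⊕ (10 ⊕ 1)) = -2

Expand innermost to outermost. Recall ⊕ takes the minimum of its arguments and ⊗ takes their sum. Working out the expression ((-2 ⊕ 9) ⊕ (10 ⊕ 1)) gives -2.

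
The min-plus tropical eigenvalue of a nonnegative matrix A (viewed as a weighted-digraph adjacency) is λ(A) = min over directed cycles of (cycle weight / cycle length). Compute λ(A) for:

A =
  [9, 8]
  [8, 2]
λ(A) = 2

Enumerate directed cycles and compute their means (weight / length). Sample:
  cycle 0 → 0: weight = 9, length = 1, mean = 9/1 ≈ 9.000
  cycle 1 → 1: weight = 2, length = 1, mean = 2/1 ≈ 2.000
  cycle 0 → 1 → 0: weight = 16, length = 2, mean = 16/2 ≈ 8.000
  cycle 1 → 0 → 1: weight = 16, length = 2, mean = 16/2 ≈ 8.000
Minimum mean = 2.000, attained e.g. along the cycle 1 → 1 with weight 2 and length 1. So λ(A) = 2/1 = 2.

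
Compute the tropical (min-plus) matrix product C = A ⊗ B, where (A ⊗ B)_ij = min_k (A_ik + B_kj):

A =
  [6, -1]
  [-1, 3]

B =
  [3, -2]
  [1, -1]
A ⊗ B =
  [0, -2]
  [2, -3]

Apply the min-plus product entry-by-entry:
  C[0][0] = min over k of (A[0][0] + B[0][0] = 6 + 3 = 9, A[0][1] + B[1][0] = -1 + 1 = 0) = 0 (attained at k = 1)
  C[0][1] = min over k of (A[0][0] + B[0][1] = 6 + -2 = 4, A[0][1] + B[1][1] = -1 + -1 = -2) = -2 (attained at k = 1)
  C[1][0] = min over k of (A[1][0] + B[0][0] = -1 + 3 = 2, A[1][1] + B[1][0] = 3 + 1 = 4) = 2 (attained at k = 0)
  C[1][1] = min over k of (A[1][0] + B[0][1] = -1 + -2 = -3, A[1][1] + B[1][1] = 3 + -1 = 2) = -3 (attained at k = 0)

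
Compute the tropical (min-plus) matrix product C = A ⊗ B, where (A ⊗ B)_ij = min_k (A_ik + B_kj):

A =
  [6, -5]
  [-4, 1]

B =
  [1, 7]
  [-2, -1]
A ⊗ B =
  [-7, -6]
  [-3, 0]

Apply the min-plus product entry-by-entry:
  C[0][0] = min over k of (A[0][0] + B[0][0] = 6 + 1 = 7, A[0][1] + B[1][0] = -5 + -2 = -7) = -7 (attained at k = 1)
  C[0][1] = min over k of (A[0][0] + B[0][1] = 6 + 7 = 13, A[0][1] + B[1][1] = -5 + -1 = -6) = -6 (attained at k = 1)
  C[1][0] = min over k of (A[1][0] + B[0][0] = -4 + 1 = -3, A[1][1] + B[1][0] = 1 + -2 = -1) = -3 (attained at k = 0)
  C[1][1] = min over k of (A[1][0] + B[0][1] = -4 + 7 = 3, A[1][1] + B[1][1] = 1 + -1 = 0) = 0 (attained at k = 1)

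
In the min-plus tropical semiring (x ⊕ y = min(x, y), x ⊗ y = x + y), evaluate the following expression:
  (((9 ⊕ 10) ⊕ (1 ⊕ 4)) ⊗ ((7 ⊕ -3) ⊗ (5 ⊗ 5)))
(((9 ⊕ 10) ⊕ (1 ⊕ 4)) ⊗ ((7 ⊕ -3) ⊗ (5 ⊗ 5))) = 8

Expand innermost to outermost. Recall ⊕ takes the minimum of its arguments and ⊗ takes their sum. Working out the expression (((9 ⊕ 10) ⊕ (1 ⊕ 4)) ⊗ ((7 ⊕ -3) ⊗ (5 ⊗ 5))) gives 8.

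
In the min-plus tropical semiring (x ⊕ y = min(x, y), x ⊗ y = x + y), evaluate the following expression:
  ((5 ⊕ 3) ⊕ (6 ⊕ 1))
((5 ⊕ 3) ⊕ (6 ⊕ 1)) = 1

Expand innermost to outermost. Recall ⊕ takes the minimum of its arguments and ⊗ takes their sum. Working out the expression ((5 ⊕ 3) ⊕ (6 ⊕ 1)) gives 1.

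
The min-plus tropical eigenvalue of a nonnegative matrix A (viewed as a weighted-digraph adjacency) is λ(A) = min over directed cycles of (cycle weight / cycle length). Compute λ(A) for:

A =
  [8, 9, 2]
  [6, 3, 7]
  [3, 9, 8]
λ(A) = 5/2

Enumerate directed cycles and compute their means (weight / length). Sample:
  cycle 0 → 0: weight = 8, length = 1, mean = 8/1 ≈ 8.000
  cycle 1 → 1: weight = 3, length = 1, mean = 3/1 ≈ 3.000
  cycle 2 → 2: weight = 8, length = 1, mean = 8/1 ≈ 8.000
  cycle 0 → 1 → 0: weight = 15, length = 2, mean = 15/2 ≈ 7.500
  cycle 0 → 2 → 0: weight = 5, length = 2, mean = 5/2 ≈ 2.500
  cycle 1 → 0 → 1: weight = 15, length = 2, mean = 15/2 ≈ 7.500
Minimum mean = 2.500, attained e.g. along the cycle 0 → 2 → 0 with weight 5 and length 2. So λ(A) = 5/2 = 5/2.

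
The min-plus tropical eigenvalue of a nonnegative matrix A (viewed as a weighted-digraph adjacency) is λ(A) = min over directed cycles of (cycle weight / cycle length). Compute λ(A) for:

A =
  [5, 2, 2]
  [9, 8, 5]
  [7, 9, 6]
λ(A) = 9/2

Enumerate directed cycles and compute their means (weight / length). Sample:
  cycle 0 → 0: weight = 5, length = 1, mean = 5/1 ≈ 5.000
  cycle 1 → 1: weight = 8, length = 1, mean = 8/1 ≈ 8.000
  cycle 2 → 2: weight = 6, length = 1, mean = 6/1 ≈ 6.000
  cycle 0 → 1 → 0: weight = 11, length = 2, mean = 11/2 ≈ 5.500
  cycle 0 → 2 → 0: weight = 9, length = 2, mean = 9/2 ≈ 4.500
  cycle 1 → 0 → 1: weight = 11, length = 2, mean = 11/2 ≈ 5.500
Minimum mean = 4.500, attained e.g. along the cycle 0 → 2 → 0 with weight 9 and length 2. So λ(A) = 9/2 = 9/2.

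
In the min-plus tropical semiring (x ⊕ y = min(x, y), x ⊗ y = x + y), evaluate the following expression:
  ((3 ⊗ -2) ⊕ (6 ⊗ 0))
((3 ⊗ -2) ⊕ (6 ⊗ 0)) = 1

Expand innermost to outermost. Recall ⊕ takes the minimum of its arguments and ⊗ takes their sum. Working out the expression ((3 ⊗ -2) ⊕ (6 ⊗ 0)) gives 1.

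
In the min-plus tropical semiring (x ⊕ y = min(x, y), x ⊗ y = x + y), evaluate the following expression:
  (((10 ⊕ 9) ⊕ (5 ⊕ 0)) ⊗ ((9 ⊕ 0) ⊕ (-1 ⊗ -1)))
(((10 ⊕ 9) ⊕ (5 ⊕ 0)) ⊗ ((9 ⊕ 0) ⊕ (-1 ⊗ -1))) = -2

Expand innermost to outermost. Recall ⊕ takes the minimum of its arguments and ⊗ takes their sum. Working out the expression (((10 ⊕ 9) ⊕ (5 ⊕ 0)) ⊗ ((9 ⊕ 0) ⊕ (-1 ⊗ -1))) gives -2.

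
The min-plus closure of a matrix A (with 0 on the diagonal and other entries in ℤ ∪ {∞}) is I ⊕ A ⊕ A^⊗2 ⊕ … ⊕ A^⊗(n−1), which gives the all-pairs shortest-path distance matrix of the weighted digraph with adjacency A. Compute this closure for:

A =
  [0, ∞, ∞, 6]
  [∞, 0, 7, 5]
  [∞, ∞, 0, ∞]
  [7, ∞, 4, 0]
Closure =
  [0, ∞, 10, 6]
  [12, 0, 7, 5]
  [∞, ∞, 0, ∞]
  [7, ∞, 4, 0]

This is the Floyd-Warshall all-pairs shortest-path computation. For each intermediate vertex k = 0, 1, …, 3, update dist[i][j] ← min(dist[i][j], dist[i][k] + dist[k][j]). The final matrix gives, for each (i, j), the minimum total weight of any directed path from i to j (possibly empty when i = j).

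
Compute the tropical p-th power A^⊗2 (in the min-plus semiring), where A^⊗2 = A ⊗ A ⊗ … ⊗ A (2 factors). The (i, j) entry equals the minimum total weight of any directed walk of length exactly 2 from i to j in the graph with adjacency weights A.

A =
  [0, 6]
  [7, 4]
A^⊗2 =
  [0, 6]
  [7, 8]

Each entry (A^⊗2)_ij equals the minimum over all length-2 walks i = v_0 → v_1 → … → v_2 = j of Σ_t A[v_t][v_{t+1}]. For example, for (i, j) = (0, 1) we minimise over 2 possible intermediate vertex sequences; the minimum is 6, attained along the walk 0 → 0 → 1.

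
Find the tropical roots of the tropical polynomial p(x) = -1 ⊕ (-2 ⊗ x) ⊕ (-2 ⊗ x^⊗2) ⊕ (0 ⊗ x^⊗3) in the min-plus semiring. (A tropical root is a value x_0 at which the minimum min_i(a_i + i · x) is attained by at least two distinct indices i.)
Roots: {-2, 0, 1}

Each tropical root is a break point of the lower envelope of the lines y = a_i + i · x (there are 4 lines, with slopes 0, 1, ..., 3). Only the lines that attain the minimum somewhere contribute to roots; other lines are dominated. Here the surviving (envelope) indices are i = 3, i = 2, i = 1, i = 0.
Intersections between consecutive envelope lines give the roots: for adjacent envelope indices i < j the intersection is x = (a_i − a_j) / (j − i). Reading off the sorted break points: {-2, 0, 1}.
Verification: at each break x_0, at least two indices attain the minimum of min_i(a_i + i · x_0).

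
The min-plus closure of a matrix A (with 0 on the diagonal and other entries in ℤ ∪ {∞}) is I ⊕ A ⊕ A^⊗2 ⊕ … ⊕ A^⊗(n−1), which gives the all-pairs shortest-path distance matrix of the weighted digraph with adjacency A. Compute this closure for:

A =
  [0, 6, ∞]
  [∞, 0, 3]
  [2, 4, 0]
Closure =
  [0, 6, 9]
  [5, 0, 3]
  [2, 4, 0]

This is the Floyd-Warshall all-pairs shortest-path computation. For each intermediate vertex k = 0, 1, …, 2, update dist[i][j] ← min(dist[i][j], dist[i][k] + dist[k][j]). The final matrix gives, for each (i, j), the minimum total weight of any directed path from i to j (possibly empty when i = j).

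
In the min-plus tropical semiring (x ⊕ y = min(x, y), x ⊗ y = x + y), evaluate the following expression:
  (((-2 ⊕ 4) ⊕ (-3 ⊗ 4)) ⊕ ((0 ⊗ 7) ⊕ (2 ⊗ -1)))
(((-2 ⊕ 4) ⊕ (-3 ⊗ 4)) ⊕ ((0 ⊗ 7) ⊕ (2 ⊗ -1))) = -2

Expand innermost to outermost. Recall ⊕ takes the minimum of its arguments and ⊗ takes their sum. Working out the expression (((-2 ⊕ 4) ⊕ (-3 ⊗ 4)) ⊕ ((0 ⊗ 7) ⊕ (2 ⊗ -1))) gives -2.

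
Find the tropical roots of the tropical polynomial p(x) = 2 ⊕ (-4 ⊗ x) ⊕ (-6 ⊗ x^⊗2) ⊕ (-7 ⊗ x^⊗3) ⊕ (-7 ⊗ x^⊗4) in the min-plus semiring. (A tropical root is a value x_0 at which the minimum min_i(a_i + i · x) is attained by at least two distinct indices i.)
Roots: {0, 1, 2, 6}

Each tropical root is a break point of the lower envelope of the lines y = a_i + i · x (there are 5 lines, with slopes 0, 1, ..., 4). Only the lines that attain the minimum somewhere contribute to roots; other lines are dominated. Here the surviving (envelope) indices are i = 4, i = 3, i = 2, i = 1, i = 0.
Intersections between consecutive envelope lines give the roots: for adjacent envelope indices i < j the intersection is x = (a_i − a_j) / (j − i). Reading off the sorted break points: {0, 1, 2, 6}.
Verification: at each break x_0, at least two indices attain the minimum of min_i(a_i + i · x_0).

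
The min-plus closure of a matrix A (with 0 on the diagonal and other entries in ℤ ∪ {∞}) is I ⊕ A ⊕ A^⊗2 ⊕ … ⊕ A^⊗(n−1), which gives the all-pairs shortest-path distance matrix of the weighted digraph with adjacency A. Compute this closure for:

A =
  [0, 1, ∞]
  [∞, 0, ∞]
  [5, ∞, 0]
Closure =
  [0, 1, ∞]
  [∞, 0, ∞]
  [5, 6, 0]

This is the Floyd-Warshall all-pairs shortest-path computation. For each intermediate vertex k = 0, 1, …, 2, update dist[i][j] ← min(dist[i][j], dist[i][k] + dist[k][j]). The final matrix gives, for each (i, j), the minimum total weight of any directed path from i to j (possibly empty when i = j).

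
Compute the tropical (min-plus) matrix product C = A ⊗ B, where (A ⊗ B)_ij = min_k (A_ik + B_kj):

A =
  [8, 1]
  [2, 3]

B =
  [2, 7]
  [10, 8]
A ⊗ B =
  [10, 9]
  [4, 9]

Apply the min-plus product entry-by-entry:
  C[0][0] = min over k of (A[0][0] + B[0][0] = 8 + 2 = 10, A[0][1] + B[1][0] = 1 + 10 = 11) = 10 (attained at k = 0)
  C[0][1] = min over k of (A[0][0] + B[0][1] = 8 + 7 = 15, A[0][1] + B[1][1] = 1 + 8 = 9) = 9 (attained at k = 1)
  C[1][0] = min over k of (A[1][0] + B[0][0] = 2 + 2 = 4, A[1][1] + B[1][0] = 3 + 10 = 13) = 4 (attained at k = 0)
  C[1][1] = min over k of (A[1][0] + B[0][1] = 2 + 7 = 9, A[1][1] + B[1][1] = 3 + 8 = 11) = 9 (attained at k = 0)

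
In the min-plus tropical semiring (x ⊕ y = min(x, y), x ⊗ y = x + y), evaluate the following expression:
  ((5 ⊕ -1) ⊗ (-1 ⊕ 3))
((5 ⊕ -1) ⊗ (-1 ⊕ 3)) = -2

Expand innermost to outermost. Recall ⊕ takes the minimum of its arguments and ⊗ takes their sum. Working out the expression ((5 ⊕ -1) ⊗ (-1 ⊕ 3)) gives -2.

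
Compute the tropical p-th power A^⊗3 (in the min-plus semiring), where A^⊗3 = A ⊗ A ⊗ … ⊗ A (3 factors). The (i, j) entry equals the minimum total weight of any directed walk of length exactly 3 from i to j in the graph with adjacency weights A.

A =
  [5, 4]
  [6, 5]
A^⊗3 =
  [15, 14]
  [16, 15]

Each entry (A^⊗3)_ij equals the minimum over all length-3 walks i = v_0 → v_1 → … → v_3 = j of Σ_t A[v_t][v_{t+1}]. For example, for (i, j) = (0, 1) we minimise over 4 possible intermediate vertex sequences; the minimum is 14, attained along the walk 0 → 0 → 0 → 1.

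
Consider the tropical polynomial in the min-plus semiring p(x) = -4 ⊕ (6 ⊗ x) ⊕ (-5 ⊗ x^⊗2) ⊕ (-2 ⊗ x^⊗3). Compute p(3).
p(3) = -4

A tropical monomial a ⊗ x^⊗i evaluates to a + i · x. Evaluating each term at x = 3:
  Term 0 contributes -4 + 0 · 3 = -4
  Term 1 contributes 6 + 1 · 3 = 9
  Term 2 contributes -5 + 2 · 3 = 1
  Term 3 contributes -2 + 3 · 3 = 7
p(3) = ⊕ of these = min[-4, 9, 1, 7] = -4.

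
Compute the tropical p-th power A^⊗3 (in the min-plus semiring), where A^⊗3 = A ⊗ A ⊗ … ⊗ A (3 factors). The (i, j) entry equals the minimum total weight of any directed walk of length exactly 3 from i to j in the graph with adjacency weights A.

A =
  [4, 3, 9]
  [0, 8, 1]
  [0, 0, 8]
A^⊗3 =
  [4, 4, 8]
  [1, 4, 2]
  [1, 1, 4]

Each entry (A^⊗3)_ij equals the minimum over all length-3 walks i = v_0 → v_1 → … → v_3 = j of Σ_t A[v_t][v_{t+1}]. For example, for (i, j) = (0, 2) we minimise over 9 possible intermediate vertex sequences; the minimum is 8, attained along the walk 0 → 0 → 1 → 2.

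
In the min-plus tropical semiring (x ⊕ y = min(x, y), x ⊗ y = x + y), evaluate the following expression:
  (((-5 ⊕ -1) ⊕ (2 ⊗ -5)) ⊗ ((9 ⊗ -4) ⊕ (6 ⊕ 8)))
(((-5 ⊕ -1) ⊕ (2 ⊗ -5)) ⊗ ((9 ⊗ -4) ⊕ (6 ⊕ 8))) = 0

Expand innermost to outermost. Recall ⊕ takes the minimum of its arguments and ⊗ takes their sum. Working out the expression (((-5 ⊕ -1) ⊕ (2 ⊗ -5)) ⊗ ((9 ⊗ -4) ⊕ (6 ⊕ 8))) gives 0.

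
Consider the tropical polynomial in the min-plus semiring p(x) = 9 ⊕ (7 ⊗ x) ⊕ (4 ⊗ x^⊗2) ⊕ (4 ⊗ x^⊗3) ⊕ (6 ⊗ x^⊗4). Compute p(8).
p(8) = 9

A tropical monomial a ⊗ x^⊗i evaluates to a + i · x. Evaluating each term at x = 8:
  Term 0 contributes 9 + 0 · 8 = 9
  Term 1 contributes 7 + 1 · 8 = 15
  Term 2 contributes 4 + 2 · 8 = 20
  Term 3 contributes 4 + 3 · 8 = 28
  Term 4 contributes 6 + 4 · 8 = 38
p(8) = ⊕ of these = min[9, 15, 20, 28, 38] = 9.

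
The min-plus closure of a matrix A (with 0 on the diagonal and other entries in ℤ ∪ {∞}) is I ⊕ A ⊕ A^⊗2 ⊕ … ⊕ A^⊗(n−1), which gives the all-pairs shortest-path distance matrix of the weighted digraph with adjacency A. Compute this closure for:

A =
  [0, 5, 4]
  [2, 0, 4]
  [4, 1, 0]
Closure =
  [0, 5, 4]
  [2, 0, 4]
  [3, 1, 0]

This is the Floyd-Warshall all-pairs shortest-path computation. For each intermediate vertex k = 0, 1, …, 2, update dist[i][j] ← min(dist[i][j], dist[i][k] + dist[k][j]). The final matrix gives, for each (i, j), the minimum total weight of any directed path from i to j (possibly empty when i = j).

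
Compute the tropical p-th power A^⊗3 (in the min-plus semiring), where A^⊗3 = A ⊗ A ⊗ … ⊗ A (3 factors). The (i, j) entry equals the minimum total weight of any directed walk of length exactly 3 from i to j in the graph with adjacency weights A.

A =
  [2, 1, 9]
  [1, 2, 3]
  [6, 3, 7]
A^⊗3 =
  [4, 3, 6]
  [3, 4, 5]
  [6, 5, 8]

Each entry (A^⊗3)_ij equals the minimum over all length-3 walks i = v_0 → v_1 → … → v_3 = j of Σ_t A[v_t][v_{t+1}]. For example, for (i, j) = (0, 2) we minimise over 9 possible intermediate vertex sequences; the minimum is 6, attained along the walk 0 → 0 → 1 → 2.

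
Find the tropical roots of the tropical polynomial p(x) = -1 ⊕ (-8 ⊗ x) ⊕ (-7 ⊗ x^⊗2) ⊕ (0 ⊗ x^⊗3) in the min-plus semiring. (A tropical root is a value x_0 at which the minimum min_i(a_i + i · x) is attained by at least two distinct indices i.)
Roots: {-7, -1, 7}

Each tropical root is a break point of the lower envelope of the lines y = a_i + i · x (there are 4 lines, with slopes 0, 1, ..., 3). Only the lines that attain the minimum somewhere contribute to roots; other lines are dominated. Here the surviving (envelope) indices are i = 3, i = 2, i = 1, i = 0.
Intersections between consecutive envelope lines give the roots: for adjacent envelope indices i < j the intersection is x = (a_i − a_j) / (j − i). Reading off the sorted break points: {-7, -1, 7}.
Verification: at each break x_0, at least two indices attain the minimum of min_i(a_i + i · x_0).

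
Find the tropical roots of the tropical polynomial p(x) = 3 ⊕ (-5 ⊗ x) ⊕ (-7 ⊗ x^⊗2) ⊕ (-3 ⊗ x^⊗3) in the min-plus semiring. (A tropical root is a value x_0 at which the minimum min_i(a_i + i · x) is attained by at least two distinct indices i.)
Roots: {-4, 2, 8}

Each tropical root is a break point of the lower envelope of the lines y = a_i + i · x (there are 4 lines, with slopes 0, 1, ..., 3). Only the lines that attain the minimum somewhere contribute to roots; other lines are dominated. Here the surviving (envelope) indices are i = 3, i = 2, i = 1, i = 0.
Intersections between consecutive envelope lines give the roots: for adjacent envelope indices i < j the intersection is x = (a_i − a_j) / (j − i). Reading off the sorted break points: {-4, 2, 8}.
Verification: at each break x_0, at least two indices attain the minimum of min_i(a_i + i · x_0).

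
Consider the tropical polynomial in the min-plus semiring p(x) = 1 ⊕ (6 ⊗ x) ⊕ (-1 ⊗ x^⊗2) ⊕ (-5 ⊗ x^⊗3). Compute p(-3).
p(-3) = -14

A tropical monomial a ⊗ x^⊗i evaluates to a + i · x. Evaluating each term at x = -3:
  Term 0 contributes 1 + 0 · -3 = 1
  Term 1 contributes 6 + 1 · -3 = 3
  Term 2 contributes -1 + 2 · -3 = -7
  Term 3 contributes -5 + 3 · -3 = -14
p(-3) = ⊕ of these = min[1, 3, -7, -14] = -14.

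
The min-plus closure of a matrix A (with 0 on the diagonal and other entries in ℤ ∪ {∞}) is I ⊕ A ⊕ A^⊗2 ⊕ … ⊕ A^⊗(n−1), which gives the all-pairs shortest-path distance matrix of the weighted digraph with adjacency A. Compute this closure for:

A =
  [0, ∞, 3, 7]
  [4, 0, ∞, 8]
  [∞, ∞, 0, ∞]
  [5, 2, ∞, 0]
Closure =
  [0, 9, 3, 7]
  [4, 0, 7, 8]
  [∞, ∞, 0, ∞]
  [5, 2, 8, 0]

This is the Floyd-Warshall all-pairs shortest-path computation. For each intermediate vertex k = 0, 1, …, 3, update dist[i][j] ← min(dist[i][j], dist[i][k] + dist[k][j]). The final matrix gives, for each (i, j), the minimum total weight of any directed path from i to j (possibly empty when i = j).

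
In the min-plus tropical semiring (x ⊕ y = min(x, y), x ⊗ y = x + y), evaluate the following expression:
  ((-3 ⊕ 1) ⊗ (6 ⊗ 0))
((-3 ⊕ 1) ⊗ (6 ⊗ 0)) = 3

Expand innermost to outermost. Recall ⊕ takes the minimum of its arguments and ⊗ takes their sum. Working out the expression ((-3 ⊕ 1) ⊗ (6 ⊗ 0)) gives 3.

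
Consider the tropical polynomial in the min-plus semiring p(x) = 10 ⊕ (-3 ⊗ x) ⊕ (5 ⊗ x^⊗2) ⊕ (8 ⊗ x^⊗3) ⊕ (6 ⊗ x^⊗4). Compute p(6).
p(6) = 3

A tropical monomial a ⊗ x^⊗i evaluates to a + i · x. Evaluating each term at x = 6:
  Term 0 contributes 10 + 0 · 6 = 10
  Term 1 contributes -3 + 1 · 6 = 3
  Term 2 contributes 5 + 2 · 6 = 17
  Term 3 contributes 8 + 3 · 6 = 26
  Term 4 contributes 6 + 4 · 6 = 30
p(6) = ⊕ of these = min[10, 3, 17, 26, 30] = 3.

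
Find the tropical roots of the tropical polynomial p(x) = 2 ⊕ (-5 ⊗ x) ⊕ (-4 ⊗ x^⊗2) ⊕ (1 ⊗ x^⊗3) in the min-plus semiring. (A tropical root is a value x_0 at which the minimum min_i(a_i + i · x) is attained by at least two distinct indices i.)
Roots: {-5, -1, 7}

Each tropical root is a break point of the lower envelope of the lines y = a_i + i · x (there are 4 lines, with slopes 0, 1, ..., 3). Only the lines that attain the minimum somewhere contribute to roots; other lines are dominated. Here the surviving (envelope) indices are i = 3, i = 2, i = 1, i = 0.
Intersections between consecutive envelope lines give the roots: for adjacent envelope indices i < j the intersection is x = (a_i − a_j) / (j − i). Reading off the sorted break points: {-5, -1, 7}.
Verification: at each break x_0, at least two indices attain the minimum of min_i(a_i + i · x_0).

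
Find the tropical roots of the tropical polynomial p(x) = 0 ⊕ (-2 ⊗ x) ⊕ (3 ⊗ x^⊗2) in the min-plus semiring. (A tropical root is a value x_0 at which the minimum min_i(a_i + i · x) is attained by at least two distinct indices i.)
Roots: {-5, 2}

Each tropical root is a break point of the lower envelope of the lines y = a_i + i · x (there are 3 lines, with slopes 0, 1, ..., 2). Only the lines that attain the minimum somewhere contribute to roots; other lines are dominated. Here the surviving (envelope) indices are i = 2, i = 1, i = 0.
Intersections between consecutive envelope lines give the roots: for adjacent envelope indices i < j the intersection is x = (a_i − a_j) / (j − i). Reading off the sorted break points: {-5, 2}.
Verification: at each break x_0, at least two indices attain the minimum of min_i(a_i + i · x_0).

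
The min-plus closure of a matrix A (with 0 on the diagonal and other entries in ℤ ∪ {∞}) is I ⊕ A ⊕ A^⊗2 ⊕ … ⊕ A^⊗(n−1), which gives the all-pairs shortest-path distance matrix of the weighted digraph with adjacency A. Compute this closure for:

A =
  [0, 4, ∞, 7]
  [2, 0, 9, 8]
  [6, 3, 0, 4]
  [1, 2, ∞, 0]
Closure =
  [0, 4, 13, 7]
  [2, 0, 9, 8]
  [5, 3, 0, 4]
  [1, 2, 11, 0]

This is the Floyd-Warshall all-pairs shortest-path computation. For each intermediate vertex k = 0, 1, …, 3, update dist[i][j] ← min(dist[i][j], dist[i][k] + dist[k][j]). The final matrix gives, for each (i, j), the minimum total weight of any directed path from i to j (possibly empty when i = j).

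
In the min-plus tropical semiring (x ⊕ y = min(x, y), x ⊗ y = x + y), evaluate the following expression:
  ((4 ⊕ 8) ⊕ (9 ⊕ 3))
((4 ⊕ 8) ⊕ (9 ⊕ 3)) = 3

Expand innermost to outermost. Recall ⊕ takes the minimum of its arguments and ⊗ takes their sum. Working out the expression ((4 ⊕ 8) ⊕ (9 ⊕ 3)) gives 3.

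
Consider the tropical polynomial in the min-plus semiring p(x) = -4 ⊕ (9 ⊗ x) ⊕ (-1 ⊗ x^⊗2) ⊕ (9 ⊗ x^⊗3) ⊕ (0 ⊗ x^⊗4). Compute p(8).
p(8) = -4

A tropical monomial a ⊗ x^⊗i evaluates to a + i · x. Evaluating each term at x = 8:
  Term 0 contributes -4 + 0 · 8 = -4
  Term 1 contributes 9 + 1 · 8 = 17
  Term 2 contributes -1 + 2 · 8 = 15
  Term 3 contributes 9 + 3 · 8 = 33
  Term 4 contributes 0 + 4 · 8 = 32
p(8) = ⊕ of these = min[-4, 17, 15, 33, 32] = -4.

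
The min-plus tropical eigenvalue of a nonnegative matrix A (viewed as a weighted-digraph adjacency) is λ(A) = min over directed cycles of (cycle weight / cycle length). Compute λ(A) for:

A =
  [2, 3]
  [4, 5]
λ(A) = 2

Enumerate directed cycles and compute their means (weight / length). Sample:
  cycle 0 → 0: weight = 2, length = 1, mean = 2/1 ≈ 2.000
  cycle 1 → 1: weight = 5, length = 1, mean = 5/1 ≈ 5.000
  cycle 0 → 1 → 0: weight = 7, length = 2, mean = 7/2 ≈ 3.500
  cycle 1 → 0 → 1: weight = 7, length = 2, mean = 7/2 ≈ 3.500
Minimum mean = 2.000, attained e.g. along the cycle 0 → 0 with weight 2 and length 1. So λ(A) = 2/1 = 2.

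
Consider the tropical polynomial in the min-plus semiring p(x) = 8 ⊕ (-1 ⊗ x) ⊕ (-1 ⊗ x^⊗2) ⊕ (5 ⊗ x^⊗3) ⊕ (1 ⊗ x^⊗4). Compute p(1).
p(1) = 0

A tropical monomial a ⊗ x^⊗i evaluates to a + i · x. Evaluating each term at x = 1:
  Term 0 contributes 8 + 0 · 1 = 8
  Term 1 contributes -1 + 1 · 1 = 0
  Term 2 contributes -1 + 2 · 1 = 1
  Term 3 contributes 5 + 3 · 1 = 8
  Term 4 contributes 1 + 4 · 1 = 5
p(1) = ⊕ of these = min[8, 0, 1, 8, 5] = 0.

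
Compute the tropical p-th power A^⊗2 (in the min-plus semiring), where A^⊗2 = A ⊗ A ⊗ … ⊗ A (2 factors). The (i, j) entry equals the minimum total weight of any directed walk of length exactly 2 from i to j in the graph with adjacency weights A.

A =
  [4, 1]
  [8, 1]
A^⊗2 =
  [8, 2]
  [9, 2]

Each entry (A^⊗2)_ij equals the minimum over all length-2 walks i = v_0 → v_1 → … → v_2 = j of Σ_t A[v_t][v_{t+1}]. For example, for (i, j) = (0, 1) we minimise over 2 possible intermediate vertex sequences; the minimum is 2, attained along the walk 0 → 1 → 1.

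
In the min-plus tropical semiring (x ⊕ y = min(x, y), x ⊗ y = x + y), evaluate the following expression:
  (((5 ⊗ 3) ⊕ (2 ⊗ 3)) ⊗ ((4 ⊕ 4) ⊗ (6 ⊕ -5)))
(((5 ⊗ 3) ⊕ (2 ⊗ 3)) ⊗ ((4 ⊕ 4) ⊗ (6 ⊕ -5))) = 4

Expand innermost to outermost. Recall ⊕ takes the minimum of its arguments and ⊗ takes their sum. Working out the expression (((5 ⊗ 3) ⊕ (2 ⊗ 3)) ⊗ ((4 ⊕ 4) ⊗ (6 ⊕ -5))) gives 4.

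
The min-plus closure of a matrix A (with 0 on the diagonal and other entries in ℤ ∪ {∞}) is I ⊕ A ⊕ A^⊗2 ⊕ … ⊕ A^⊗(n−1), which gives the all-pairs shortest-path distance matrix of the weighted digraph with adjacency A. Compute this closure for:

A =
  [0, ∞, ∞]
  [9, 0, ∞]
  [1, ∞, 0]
Closure =
  [0, ∞, ∞]
  [9, 0, ∞]
  [1, ∞, 0]

This is the Floyd-Warshall all-pairs shortest-path computation. For each intermediate vertex k = 0, 1, …, 2, update dist[i][j] ← min(dist[i][j], dist[i][k] + dist[k][j]). The final matrix gives, for each (i, j), the minimum total weight of any directed path from i to j (possibly empty when i = j).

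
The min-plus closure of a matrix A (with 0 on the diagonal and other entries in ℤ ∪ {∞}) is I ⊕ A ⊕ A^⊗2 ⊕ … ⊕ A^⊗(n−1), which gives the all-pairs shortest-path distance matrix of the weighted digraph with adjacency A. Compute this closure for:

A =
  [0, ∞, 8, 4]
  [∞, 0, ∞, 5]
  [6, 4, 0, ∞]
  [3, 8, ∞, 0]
Closure =
  [0, 12, 8, 4]
  [8, 0, 16, 5]
  [6, 4, 0, 9]
  [3, 8, 11, 0]

This is the Floyd-Warshall all-pairs shortest-path computation. For each intermediate vertex k = 0, 1, …, 3, update dist[i][j] ← min(dist[i][j], dist[i][k] + dist[k][j]). The final matrix gives, for each (i, j), the minimum total weight of any directed path from i to j (possibly empty when i = j).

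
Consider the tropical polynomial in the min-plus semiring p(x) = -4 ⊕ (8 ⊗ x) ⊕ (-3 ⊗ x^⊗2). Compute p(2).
p(2) = -4

A tropical monomial a ⊗ x^⊗i evaluates to a + i · x. Evaluating each term at x = 2:
  Term 0 contributes -4 + 0 · 2 = -4
  Term 1 contributes 8 + 1 · 2 = 10
  Term 2 contributes -3 + 2 · 2 = 1
p(2) = ⊕ of these = min[-4, 10, 1] = -4.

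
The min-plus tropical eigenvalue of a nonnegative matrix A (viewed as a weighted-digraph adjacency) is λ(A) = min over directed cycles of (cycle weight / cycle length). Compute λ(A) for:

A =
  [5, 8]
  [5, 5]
λ(A) = 5

Enumerate directed cycles and compute their means (weight / length). Sample:
  cycle 0 → 0: weight = 5, length = 1, mean = 5/1 ≈ 5.000
  cycle 1 → 1: weight = 5, length = 1, mean = 5/1 ≈ 5.000
  cycle 0 → 1 → 0: weight = 13, length = 2, mean = 13/2 ≈ 6.500
  cycle 1 → 0 → 1: weight = 13, length = 2, mean = 13/2 ≈ 6.500
Minimum mean = 5.000, attained e.g. along the cycle 0 → 0 with weight 5 and length 1. So λ(A) = 5/1 = 5.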